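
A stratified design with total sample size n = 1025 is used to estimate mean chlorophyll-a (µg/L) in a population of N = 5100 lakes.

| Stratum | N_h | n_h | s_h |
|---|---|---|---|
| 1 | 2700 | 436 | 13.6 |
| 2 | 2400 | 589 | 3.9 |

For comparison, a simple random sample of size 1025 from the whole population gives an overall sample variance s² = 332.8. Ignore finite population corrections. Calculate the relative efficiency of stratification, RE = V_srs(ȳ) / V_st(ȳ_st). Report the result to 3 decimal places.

RE ≈ 2.605

V̂(ȳ_st) = Σ W_h² s_h²/n_h, with W_h = N_h/N and N = 5100:
  stratum 1: (2700/5100)²·13.6²/436 = 0.118899
  stratum 2: (2400/5100)²·3.9²/589 = 0.00571868
V_st = 0.124618
V_srs = s²/n = 332.8/1025 = 0.324683
Relative efficiency = V_srs / V_st = 0.324683/0.124618 = 2.6054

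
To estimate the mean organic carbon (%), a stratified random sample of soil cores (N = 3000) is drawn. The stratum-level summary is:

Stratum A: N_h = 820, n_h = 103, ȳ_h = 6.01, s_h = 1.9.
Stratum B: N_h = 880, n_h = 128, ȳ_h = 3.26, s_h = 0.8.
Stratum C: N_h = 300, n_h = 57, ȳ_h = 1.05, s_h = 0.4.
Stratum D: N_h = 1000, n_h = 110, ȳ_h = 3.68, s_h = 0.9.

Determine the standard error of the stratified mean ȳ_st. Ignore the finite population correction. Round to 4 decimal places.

V̂(ȳ_st) = Σ W_h² s_h²/n_h, with W_h = N_h/N and N = 3000:
  stratum A: (820/3000)²·1.9²/103 = 0.00261852
  stratum B: (880/3000)²·0.8²/128 = 0.000430222
  stratum C: (300/3000)²·0.4²/57 = 2.80702e-05
  stratum D: (1000/3000)²·0.9²/110 = 0.000818182
V̂(ȳ_st) = 0.00389499
SE(ȳ_st) = √0.00389499 = 0.0624099

SE(ȳ_st) ≈ 0.0624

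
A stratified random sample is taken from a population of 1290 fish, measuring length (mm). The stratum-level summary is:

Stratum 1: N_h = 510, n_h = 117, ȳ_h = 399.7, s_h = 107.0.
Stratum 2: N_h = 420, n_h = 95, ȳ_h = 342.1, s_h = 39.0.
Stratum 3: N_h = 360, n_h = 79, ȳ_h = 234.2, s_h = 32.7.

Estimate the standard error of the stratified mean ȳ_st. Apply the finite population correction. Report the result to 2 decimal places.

SE(ȳ_st) ≈ 3.73

V̂(ȳ_st) = Σ W_h² (1 − n_h/N_h) s_h²/n_h, with W_h = N_h/N and N = 1290:
  stratum 1: (510/1290)²·(1 − 117/510)·107.0²/117 = 11.786
  stratum 2: (420/1290)²·(1 − 95/420)·39.0²/95 = 1.31328
  stratum 3: (360/1290)²·(1 − 79/360)·32.7²/79 = 0.822807
V̂(ȳ_st) = 13.9221
SE(ȳ_st) = √13.9221 = 3.73123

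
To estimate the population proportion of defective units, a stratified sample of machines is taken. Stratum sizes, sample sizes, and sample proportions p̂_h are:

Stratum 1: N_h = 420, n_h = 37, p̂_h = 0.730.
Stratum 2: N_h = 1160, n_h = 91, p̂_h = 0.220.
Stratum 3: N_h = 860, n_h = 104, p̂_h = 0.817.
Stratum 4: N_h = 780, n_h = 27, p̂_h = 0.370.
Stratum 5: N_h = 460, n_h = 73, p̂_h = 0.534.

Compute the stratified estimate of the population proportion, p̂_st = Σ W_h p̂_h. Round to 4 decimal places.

N = 3680; stratum weights W_h = N_h/N.
p̂_st = Σ W_h p̂_h = (420·0.730 + 1160·0.220 + 860·0.817 + 780·0.370 + 460·0.534)/3680 = 0.48877

p̂_st ≈ 0.4888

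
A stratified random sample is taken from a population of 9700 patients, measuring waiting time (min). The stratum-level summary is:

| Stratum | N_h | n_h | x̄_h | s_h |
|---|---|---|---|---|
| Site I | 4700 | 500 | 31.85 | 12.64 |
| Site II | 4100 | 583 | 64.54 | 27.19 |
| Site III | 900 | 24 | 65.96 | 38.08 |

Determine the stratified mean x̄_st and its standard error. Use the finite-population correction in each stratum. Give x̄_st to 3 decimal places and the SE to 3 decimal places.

x̄_st ≈ 48.832, SE ≈ 0.876

x̄_st = Σ W_h x̄_h = (4700·31.85 + 4100·64.54 + 900·65.96)/9700 = 48.83227
V̂(x̄_st) = Σ W_h² (1 − n_h/N_h) s_h²/n_h, with W_h = N_h/N and N = 9700:
  stratum Site I: (4700/9700)²·(1 − 500/4700)·12.64²/500 = 0.067039
  stratum Site II: (4100/9700)²·(1 − 583/4100)·27.19²/583 = 0.19434
  stratum Site III: (900/9700)²·(1 − 24/900)·38.08²/24 = 0.506274
V̂(x̄_st) = 0.767653
SE(x̄_st) = √0.767653 = 0.876158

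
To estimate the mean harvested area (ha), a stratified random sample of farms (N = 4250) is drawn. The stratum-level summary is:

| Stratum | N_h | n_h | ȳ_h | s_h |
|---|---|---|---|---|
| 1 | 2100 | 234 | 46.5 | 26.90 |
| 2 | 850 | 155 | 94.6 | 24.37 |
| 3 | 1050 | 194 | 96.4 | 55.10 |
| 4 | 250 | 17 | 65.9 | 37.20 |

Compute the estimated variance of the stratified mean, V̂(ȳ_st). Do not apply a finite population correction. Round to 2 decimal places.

V̂(ȳ_st) ≈ 2.15

V̂(ȳ_st) = Σ W_h² s_h²/n_h, with W_h = N_h/N and N = 4250:
  stratum 1: (2100/4250)²·26.90²/234 = 0.755004
  stratum 2: (850/4250)²·24.37²/155 = 0.153264
  stratum 3: (1050/4250)²·55.10²/194 = 0.955217
  stratum 4: (250/4250)²·37.20²/17 = 0.281669
V̂(ȳ_st) = 2.14515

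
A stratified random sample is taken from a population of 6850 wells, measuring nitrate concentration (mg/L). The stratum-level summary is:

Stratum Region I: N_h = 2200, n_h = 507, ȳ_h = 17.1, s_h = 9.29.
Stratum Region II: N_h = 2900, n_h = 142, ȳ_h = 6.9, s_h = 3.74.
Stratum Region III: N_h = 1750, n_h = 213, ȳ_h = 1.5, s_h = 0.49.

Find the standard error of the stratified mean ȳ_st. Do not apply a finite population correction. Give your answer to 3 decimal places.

V̂(ȳ_st) = Σ W_h² s_h²/n_h, with W_h = N_h/N and N = 6850:
  stratum Region I: (2200/6850)²·9.29²/507 = 0.0175585
  stratum Region II: (2900/6850)²·3.74²/142 = 0.0176551
  stratum Region III: (1750/6850)²·0.49²/213 = 7.35711e-05
V̂(ȳ_st) = 0.0352872
SE(ȳ_st) = √0.0352872 = 0.187849

SE(ȳ_st) ≈ 0.188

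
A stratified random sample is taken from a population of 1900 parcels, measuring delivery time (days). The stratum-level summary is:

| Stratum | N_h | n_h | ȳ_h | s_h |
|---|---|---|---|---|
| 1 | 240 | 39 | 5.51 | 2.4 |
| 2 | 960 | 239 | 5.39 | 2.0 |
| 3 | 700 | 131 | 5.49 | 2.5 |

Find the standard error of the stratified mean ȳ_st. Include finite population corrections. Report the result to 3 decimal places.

V̂(ȳ_st) = Σ W_h² (1 − n_h/N_h) s_h²/n_h, with W_h = N_h/N and N = 1900:
  stratum 1: (240/1900)²·(1 − 39/240)·2.4²/39 = 0.00197359
  stratum 2: (960/1900)²·(1 − 239/960)·2.0²/239 = 0.00320894
  stratum 3: (700/1900)²·(1 − 131/700)·2.5²/131 = 0.00526395
V̂(ȳ_st) = 0.0104465
SE(ȳ_st) = √0.0104465 = 0.102208

SE(ȳ_st) ≈ 0.102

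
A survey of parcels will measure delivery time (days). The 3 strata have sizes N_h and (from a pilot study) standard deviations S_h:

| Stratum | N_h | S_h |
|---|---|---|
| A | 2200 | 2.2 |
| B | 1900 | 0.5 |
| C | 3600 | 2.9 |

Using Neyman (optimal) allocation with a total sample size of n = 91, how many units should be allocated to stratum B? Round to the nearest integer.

Neyman allocation: n_h = n · N_h S_h / Σ N_i S_i, with n = 91.
  stratum A: N_h·S_h = 2200·2.2 = 4840.00
  stratum B: N_h·S_h = 1900·0.5 = 950.00
  stratum C: N_h·S_h = 3600·2.9 = 10440.00
Σ N_h S_h = 16230.00
n for stratum B = 91·950.00/16230.00 = 5.327 → 5

5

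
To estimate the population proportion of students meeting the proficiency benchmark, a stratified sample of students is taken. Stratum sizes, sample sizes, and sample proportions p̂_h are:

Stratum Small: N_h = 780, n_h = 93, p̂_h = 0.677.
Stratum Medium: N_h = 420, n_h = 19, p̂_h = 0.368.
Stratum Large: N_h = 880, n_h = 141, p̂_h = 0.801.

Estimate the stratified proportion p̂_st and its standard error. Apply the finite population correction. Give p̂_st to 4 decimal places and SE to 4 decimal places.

N = 2080; stratum weights W_h = N_h/N.
p̂_st = Σ W_h p̂_h = (780·0.677 + 420·0.368 + 880·0.801)/2080 = 0.66707
V̂(p̂_st) = Σ W_h² (1 − n_h/N_h) p̂_h(1−p̂_h)/(n_h−1):
  stratum Small: (780/2080)²·(1 − 93/780)·0.677·0.323/92 = 0.000294393
  stratum Medium: (420/2080)²·(1 − 19/420)·0.368·0.632/18 = 0.00050299
  stratum Large: (880/2080)²·(1 − 141/880)·0.801·0.199/140 = 0.000171143
V̂(p̂_st) = 0.000968526; SE = √V̂ = 0.0311211

p̂_st ≈ 0.6671, SE ≈ 0.0311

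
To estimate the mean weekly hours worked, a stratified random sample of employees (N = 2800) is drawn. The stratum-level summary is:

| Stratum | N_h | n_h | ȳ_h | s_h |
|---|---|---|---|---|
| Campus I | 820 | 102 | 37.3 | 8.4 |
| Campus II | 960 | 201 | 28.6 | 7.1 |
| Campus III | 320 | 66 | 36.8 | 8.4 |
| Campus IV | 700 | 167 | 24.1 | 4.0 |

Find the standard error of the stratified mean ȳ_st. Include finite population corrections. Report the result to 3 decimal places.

V̂(ȳ_st) = Σ W_h² (1 − n_h/N_h) s_h²/n_h, with W_h = N_h/N and N = 2800:
  stratum Campus I: (820/2800)²·(1 − 102/820)·8.4²/102 = 0.0519494
  stratum Campus II: (960/2800)²·(1 − 201/960)·7.1²/201 = 0.0233087
  stratum Campus III: (320/2800)²·(1 − 66/320)·8.4²/66 = 0.0110836
  stratum Campus IV: (700/2800)²·(1 − 167/700)·4.0²/167 = 0.00455945
V̂(ȳ_st) = 0.0909012
SE(ȳ_st) = √0.0909012 = 0.301498

SE(ȳ_st) ≈ 0.301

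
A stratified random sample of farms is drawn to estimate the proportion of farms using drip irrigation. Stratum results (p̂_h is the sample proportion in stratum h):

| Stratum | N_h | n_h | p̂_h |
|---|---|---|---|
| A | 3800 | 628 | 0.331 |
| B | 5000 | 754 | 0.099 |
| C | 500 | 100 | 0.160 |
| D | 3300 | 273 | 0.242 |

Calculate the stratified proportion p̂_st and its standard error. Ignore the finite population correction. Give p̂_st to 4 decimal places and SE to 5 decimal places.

p̂_st ≈ 0.2088, SE ≈ 0.00996

N = 12600; stratum weights W_h = N_h/N.
p̂_st = Σ W_h p̂_h = (3800·0.331 + 5000·0.099 + 500·0.160 + 3300·0.242)/12600 = 0.20884
V̂(p̂_st) = Σ W_h² p̂_h(1−p̂_h)/(n_h−1):
  stratum A: (3800/12600)²·0.331·0.669/627 = 3.21227e-05
  stratum B: (5000/12600)²·0.099·0.901/753 = 1.86537e-05
  stratum C: (500/12600)²·0.160·0.840/99 = 2.13778e-06
  stratum D: (3300/12600)²·0.242·0.758/272 = 4.62597e-05
V̂(p̂_st) = 9.91738e-05; SE = √V̂ = 0.00995861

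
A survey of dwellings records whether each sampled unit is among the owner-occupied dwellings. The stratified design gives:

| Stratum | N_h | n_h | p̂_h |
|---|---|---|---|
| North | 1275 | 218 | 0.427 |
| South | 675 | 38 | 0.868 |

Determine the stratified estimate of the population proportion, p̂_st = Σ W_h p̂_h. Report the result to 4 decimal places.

p̂_st ≈ 0.5797

N = 1950; stratum weights W_h = N_h/N.
p̂_st = Σ W_h p̂_h = (1275·0.427 + 675·0.868)/1950 = 0.57965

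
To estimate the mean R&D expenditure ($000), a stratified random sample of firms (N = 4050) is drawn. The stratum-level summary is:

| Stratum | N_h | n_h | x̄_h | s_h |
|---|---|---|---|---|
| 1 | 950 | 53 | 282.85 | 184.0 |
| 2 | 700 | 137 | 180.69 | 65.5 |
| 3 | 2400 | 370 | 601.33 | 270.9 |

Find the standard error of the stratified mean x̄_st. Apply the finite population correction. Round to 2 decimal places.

SE(x̄_st) ≈ 9.64

V̂(x̄_st) = Σ W_h² (1 − n_h/N_h) s_h²/n_h, with W_h = N_h/N and N = 4050:
  stratum 1: (950/4050)²·(1 − 53/950)·184.0²/53 = 33.1868
  stratum 2: (700/4050)²·(1 − 137/700)·65.5²/137 = 0.752417
  stratum 3: (2400/4050)²·(1 − 370/2400)·270.9²/370 = 58.9133
V̂(x̄_st) = 92.8526
SE(x̄_st) = √92.8526 = 9.636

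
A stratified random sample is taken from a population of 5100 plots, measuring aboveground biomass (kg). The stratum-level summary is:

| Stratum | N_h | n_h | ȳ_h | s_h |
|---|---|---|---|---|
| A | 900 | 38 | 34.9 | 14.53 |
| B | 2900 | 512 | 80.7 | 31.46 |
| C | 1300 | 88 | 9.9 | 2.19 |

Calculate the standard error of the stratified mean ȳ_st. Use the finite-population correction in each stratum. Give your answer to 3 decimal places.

SE(ȳ_st) ≈ 0.827

V̂(ȳ_st) = Σ W_h² (1 − n_h/N_h) s_h²/n_h, with W_h = N_h/N and N = 5100:
  stratum A: (900/5100)²·(1 − 38/900)·14.53²/38 = 0.165713
  stratum B: (2900/5100)²·(1 − 512/2900)·31.46²/512 = 0.514683
  stratum C: (1300/5100)²·(1 − 88/1300)·2.19²/88 = 0.0033015
V̂(ȳ_st) = 0.683697
SE(ȳ_st) = √0.683697 = 0.82686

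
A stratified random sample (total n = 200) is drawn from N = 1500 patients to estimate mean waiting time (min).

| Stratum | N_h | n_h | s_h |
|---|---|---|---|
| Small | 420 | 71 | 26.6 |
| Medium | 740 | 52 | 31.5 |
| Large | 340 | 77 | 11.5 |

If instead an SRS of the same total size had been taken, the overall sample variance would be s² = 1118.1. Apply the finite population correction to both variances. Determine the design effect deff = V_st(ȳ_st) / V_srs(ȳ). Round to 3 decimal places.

deff ≈ 1.039

V̂(ȳ_st) = Σ W_h² (1 − n_h/N_h) s_h²/n_h, with W_h = N_h/N and N = 1500:
  stratum Small: (420/1500)²·(1 − 71/420)·26.6²/71 = 0.649228
  stratum Medium: (740/1500)²·(1 − 52/740)·31.5²/52 = 4.31773
  stratum Large: (340/1500)²·(1 − 77/340)·11.5²/77 = 0.0682586
V_st = 5.03522
V_srs = (1 − 200/1500)·1118.1/200 = 4.8451
deff = V_st / V_srs = 5.03522/4.8451 = 1.0392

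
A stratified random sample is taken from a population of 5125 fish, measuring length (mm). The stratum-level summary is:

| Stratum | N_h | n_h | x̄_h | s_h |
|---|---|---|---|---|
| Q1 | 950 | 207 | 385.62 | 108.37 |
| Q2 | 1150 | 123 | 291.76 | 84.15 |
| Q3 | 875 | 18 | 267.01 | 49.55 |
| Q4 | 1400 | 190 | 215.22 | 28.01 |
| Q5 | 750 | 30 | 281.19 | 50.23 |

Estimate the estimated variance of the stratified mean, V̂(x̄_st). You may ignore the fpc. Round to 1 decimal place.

V̂(x̄_st) ≈ 10.9

V̂(x̄_st) = Σ W_h² s_h²/n_h, with W_h = N_h/N and N = 5125:
  stratum Q1: (950/5125)²·108.37²/207 = 1.94943
  stratum Q2: (1150/5125)²·84.15²/123 = 2.89875
  stratum Q3: (875/5125)²·49.55²/18 = 3.97597
  stratum Q4: (1400/5125)²·28.01²/190 = 0.308135
  stratum Q5: (750/5125)²·50.23²/30 = 1.80111
V̂(x̄_st) = 10.9334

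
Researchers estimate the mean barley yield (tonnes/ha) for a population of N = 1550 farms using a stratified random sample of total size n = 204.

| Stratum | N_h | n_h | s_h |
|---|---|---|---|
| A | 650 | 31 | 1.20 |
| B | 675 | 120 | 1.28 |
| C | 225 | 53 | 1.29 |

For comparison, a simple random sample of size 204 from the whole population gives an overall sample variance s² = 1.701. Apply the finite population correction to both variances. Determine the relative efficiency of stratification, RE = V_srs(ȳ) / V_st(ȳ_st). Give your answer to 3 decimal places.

RE ≈ 0.695

V̂(ȳ_st) = Σ W_h² (1 − n_h/N_h) s_h²/n_h, with W_h = N_h/N and N = 1550:
  stratum A: (650/1550)²·(1 − 31/650)·1.20²/31 = 0.00777932
  stratum B: (675/1550)²·(1 − 120/675)·1.28²/120 = 0.00212898
  stratum C: (225/1550)²·(1 − 53/225)·1.29²/53 = 0.000505768
V_st = 0.0104141
V_srs = (1 − 204/1550)·1.701/204 = 0.00724082
Relative efficiency = V_srs / V_st = 0.00724082/0.0104141 = 0.6953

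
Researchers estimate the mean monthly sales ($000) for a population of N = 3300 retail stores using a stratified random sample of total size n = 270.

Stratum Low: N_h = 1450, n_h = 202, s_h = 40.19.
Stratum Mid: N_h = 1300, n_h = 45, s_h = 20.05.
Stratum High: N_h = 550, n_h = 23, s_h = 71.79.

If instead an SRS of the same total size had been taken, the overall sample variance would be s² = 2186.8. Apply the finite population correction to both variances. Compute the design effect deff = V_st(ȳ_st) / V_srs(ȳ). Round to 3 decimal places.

V̂(ȳ_st) = Σ W_h² (1 − n_h/N_h) s_h²/n_h, with W_h = N_h/N and N = 3300:
  stratum Low: (1450/3300)²·(1 − 202/1450)·40.19²/202 = 1.32874
  stratum Mid: (1300/3300)²·(1 − 45/1300)·20.05²/45 = 1.33837
  stratum High: (550/3300)²·(1 − 23/550)·71.79²/23 = 5.96411
V_st = 8.63121
V_srs = (1 − 270/3300)·2186.8/270 = 7.43659
deff = V_st / V_srs = 8.63121/7.43659 = 1.1606

deff ≈ 1.161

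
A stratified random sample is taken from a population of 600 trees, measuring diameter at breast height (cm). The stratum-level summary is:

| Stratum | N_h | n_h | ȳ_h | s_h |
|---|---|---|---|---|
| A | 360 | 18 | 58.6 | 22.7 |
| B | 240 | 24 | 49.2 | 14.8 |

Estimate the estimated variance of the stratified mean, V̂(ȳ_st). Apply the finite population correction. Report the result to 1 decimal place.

V̂(ȳ_st) = Σ W_h² (1 − n_h/N_h) s_h²/n_h, with W_h = N_h/N and N = 600:
  stratum A: (360/600)²·(1 − 18/360)·22.7²/18 = 9.79051
  stratum B: (240/600)²·(1 − 24/240)·14.8²/24 = 1.31424
V̂(ȳ_st) = 11.1047

V̂(ȳ_st) ≈ 11.1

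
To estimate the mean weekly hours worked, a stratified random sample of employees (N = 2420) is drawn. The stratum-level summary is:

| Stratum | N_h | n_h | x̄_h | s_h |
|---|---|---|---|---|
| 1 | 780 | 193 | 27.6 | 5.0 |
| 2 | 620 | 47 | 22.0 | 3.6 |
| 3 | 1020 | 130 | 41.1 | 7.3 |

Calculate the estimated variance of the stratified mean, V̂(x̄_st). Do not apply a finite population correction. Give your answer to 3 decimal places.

V̂(x̄_st) = Σ W_h² s_h²/n_h, with W_h = N_h/N and N = 2420:
  stratum 1: (780/2420)²·5.0²/193 = 0.0134568
  stratum 2: (620/2420)²·3.6²/47 = 0.0180992
  stratum 3: (1020/2420)²·7.3²/130 = 0.0728236
V̂(x̄_st) = 0.10438

V̂(x̄_st) ≈ 0.104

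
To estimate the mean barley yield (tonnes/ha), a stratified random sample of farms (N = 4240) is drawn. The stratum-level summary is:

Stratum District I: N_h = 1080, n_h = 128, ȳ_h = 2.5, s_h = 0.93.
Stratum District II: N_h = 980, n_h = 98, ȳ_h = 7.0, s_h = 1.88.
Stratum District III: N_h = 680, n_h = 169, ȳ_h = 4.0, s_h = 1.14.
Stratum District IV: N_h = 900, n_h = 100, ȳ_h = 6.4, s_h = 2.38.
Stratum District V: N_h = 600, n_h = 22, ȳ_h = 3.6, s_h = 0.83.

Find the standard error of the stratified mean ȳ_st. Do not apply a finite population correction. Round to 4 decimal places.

SE(ȳ_st) ≈ 0.0758

V̂(ȳ_st) = Σ W_h² s_h²/n_h, with W_h = N_h/N and N = 4240:
  stratum District I: (1080/4240)²·0.93²/128 = 0.000438401
  stratum District II: (980/4240)²·1.88²/98 = 0.00192668
  stratum District III: (680/4240)²·1.14²/169 = 0.000197792
  stratum District IV: (900/4240)²·2.38²/100 = 0.00255216
  stratum District V: (600/4240)²·0.83²/22 = 0.000627053
V̂(ȳ_st) = 0.00574208
SE(ȳ_st) = √0.00574208 = 0.0757765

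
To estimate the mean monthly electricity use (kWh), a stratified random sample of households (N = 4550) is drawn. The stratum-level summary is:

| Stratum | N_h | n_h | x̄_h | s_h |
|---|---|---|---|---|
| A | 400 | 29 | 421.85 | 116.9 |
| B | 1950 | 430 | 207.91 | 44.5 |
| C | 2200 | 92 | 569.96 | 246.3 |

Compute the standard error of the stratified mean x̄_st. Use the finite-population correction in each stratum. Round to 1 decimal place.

V̂(x̄_st) = Σ W_h² (1 − n_h/N_h) s_h²/n_h, with W_h = N_h/N and N = 4550:
  stratum A: (400/4550)²·(1 − 29/400)·116.9²/29 = 3.37786
  stratum B: (1950/4550)²·(1 − 430/1950)·44.5²/430 = 0.659336
  stratum C: (2200/4550)²·(1 − 92/2200)·246.3²/92 = 147.711
V̂(x̄_st) = 151.748
SE(x̄_st) = √151.748 = 12.3186

SE(x̄_st) ≈ 12.3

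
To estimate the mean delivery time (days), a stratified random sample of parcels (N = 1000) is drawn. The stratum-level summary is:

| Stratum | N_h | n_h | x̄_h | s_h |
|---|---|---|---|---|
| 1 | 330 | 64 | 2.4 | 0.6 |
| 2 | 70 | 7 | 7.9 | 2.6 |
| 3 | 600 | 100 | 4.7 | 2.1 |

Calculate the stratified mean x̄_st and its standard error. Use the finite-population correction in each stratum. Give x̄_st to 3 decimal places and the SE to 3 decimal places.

x̄_st ≈ 4.165, SE ≈ 0.134

x̄_st = Σ W_h x̄_h = (330·2.4 + 70·7.9 + 600·4.7)/1000 = 4.16500
V̂(x̄_st) = Σ W_h² (1 − n_h/N_h) s_h²/n_h, with W_h = N_h/N and N = 1000:
  stratum 1: (330/1000)²·(1 − 64/330)·0.6²/64 = 0.000493762
  stratum 2: (70/1000)²·(1 − 7/70)·2.6²/7 = 0.0042588
  stratum 3: (600/1000)²·(1 − 100/600)·2.1²/100 = 0.01323
V̂(x̄_st) = 0.0179826
SE(x̄_st) = √0.0179826 = 0.134099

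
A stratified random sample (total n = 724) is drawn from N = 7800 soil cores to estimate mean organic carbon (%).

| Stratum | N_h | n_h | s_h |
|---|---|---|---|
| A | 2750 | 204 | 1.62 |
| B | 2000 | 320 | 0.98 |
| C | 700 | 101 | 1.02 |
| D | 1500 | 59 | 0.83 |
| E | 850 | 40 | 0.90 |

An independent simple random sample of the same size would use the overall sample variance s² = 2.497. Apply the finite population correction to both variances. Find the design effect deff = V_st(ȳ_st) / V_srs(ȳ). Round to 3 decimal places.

deff ≈ 0.755

V̂(ȳ_st) = Σ W_h² (1 − n_h/N_h) s_h²/n_h, with W_h = N_h/N and N = 7800:
  stratum A: (2750/7800)²·(1 − 204/2750)·1.62²/204 = 0.00148048
  stratum B: (2000/7800)²·(1 − 320/2000)·0.98²/320 = 0.00016575
  stratum C: (700/7800)²·(1 − 101/700)·1.02²/101 = 7.09929e-05
  stratum D: (1500/7800)²·(1 − 59/1500)·0.83²/59 = 0.00041483
  stratum E: (850/7800)²·(1 − 40/850)·0.90²/40 = 0.000229161
V_st = 0.00236121
V_srs = (1 − 724/7800)·2.497/724 = 0.00312877
deff = V_st / V_srs = 0.00236121/0.00312877 = 0.7547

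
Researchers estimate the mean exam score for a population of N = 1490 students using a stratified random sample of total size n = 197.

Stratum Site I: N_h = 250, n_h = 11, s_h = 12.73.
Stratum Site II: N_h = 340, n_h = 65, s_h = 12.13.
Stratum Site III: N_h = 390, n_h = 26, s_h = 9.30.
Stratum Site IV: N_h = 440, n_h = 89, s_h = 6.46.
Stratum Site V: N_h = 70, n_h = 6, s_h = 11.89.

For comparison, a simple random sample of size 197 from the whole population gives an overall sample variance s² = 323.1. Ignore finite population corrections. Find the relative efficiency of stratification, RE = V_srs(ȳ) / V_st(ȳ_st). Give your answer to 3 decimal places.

V̂(ȳ_st) = Σ W_h² s_h²/n_h, with W_h = N_h/N and N = 1490:
  stratum Site I: (250/1490)²·12.73²/11 = 0.414736
  stratum Site II: (340/1490)²·12.13²/65 = 0.117867
  stratum Site III: (390/1490)²·9.30²/26 = 0.227903
  stratum Site IV: (440/1490)²·6.46²/89 = 0.0408891
  stratum Site V: (70/1490)²·11.89²/6 = 0.0520039
V_st = 0.853399
V_srs = s²/n = 323.1/197 = 1.6401
Relative efficiency = V_srs / V_st = 1.6401/0.853399 = 1.9218

RE ≈ 1.922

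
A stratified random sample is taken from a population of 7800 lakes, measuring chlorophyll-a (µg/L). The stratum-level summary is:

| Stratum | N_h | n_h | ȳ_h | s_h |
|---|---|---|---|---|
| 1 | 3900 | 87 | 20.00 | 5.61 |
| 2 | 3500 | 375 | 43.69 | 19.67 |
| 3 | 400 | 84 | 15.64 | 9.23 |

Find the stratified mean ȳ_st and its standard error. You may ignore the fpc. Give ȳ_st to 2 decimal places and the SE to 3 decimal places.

ȳ_st ≈ 30.41, SE ≈ 0.548

ȳ_st = Σ W_h ȳ_h = (3900·20.00 + 3500·43.69 + 400·15.64)/7800 = 30.40654
V̂(ȳ_st) = Σ W_h² s_h²/n_h, with W_h = N_h/N and N = 7800:
  stratum 1: (3900/7800)²·5.61²/87 = 0.0904371
  stratum 2: (3500/7800)²·19.67²/375 = 0.207742
  stratum 3: (400/7800)²·9.23²/84 = 0.0026672
V̂(ȳ_st) = 0.300846
SE(ȳ_st) = √0.300846 = 0.548495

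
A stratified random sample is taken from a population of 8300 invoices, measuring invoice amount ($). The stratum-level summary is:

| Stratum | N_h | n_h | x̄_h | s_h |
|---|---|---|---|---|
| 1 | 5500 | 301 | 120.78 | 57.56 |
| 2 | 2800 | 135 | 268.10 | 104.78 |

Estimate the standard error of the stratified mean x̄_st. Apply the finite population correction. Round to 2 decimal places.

V̂(x̄_st) = Σ W_h² (1 − n_h/N_h) s_h²/n_h, with W_h = N_h/N and N = 8300:
  stratum 1: (5500/8300)²·(1 − 301/5500)·57.56²/301 = 4.56879
  stratum 2: (2800/8300)²·(1 − 135/2800)·104.78²/135 = 8.80891
V̂(x̄_st) = 13.3777
SE(x̄_st) = √13.3777 = 3.65755

SE(x̄_st) ≈ 3.66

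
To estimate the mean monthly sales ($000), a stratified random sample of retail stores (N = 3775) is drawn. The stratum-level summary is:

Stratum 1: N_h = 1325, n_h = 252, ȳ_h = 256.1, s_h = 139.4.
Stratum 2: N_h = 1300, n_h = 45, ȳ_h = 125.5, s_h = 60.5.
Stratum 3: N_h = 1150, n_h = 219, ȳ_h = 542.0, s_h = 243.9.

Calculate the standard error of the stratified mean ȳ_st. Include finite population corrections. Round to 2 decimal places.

V̂(ȳ_st) = Σ W_h² (1 − n_h/N_h) s_h²/n_h, with W_h = N_h/N and N = 3775:
  stratum 1: (1325/3775)²·(1 − 252/1325)·139.4²/252 = 7.69319
  stratum 2: (1300/3775)²·(1 − 45/1300)·60.5²/45 = 9.31218
  stratum 3: (1150/3775)²·(1 − 219/1150)·243.9²/219 = 20.4077
V̂(ȳ_st) = 37.413
SE(ȳ_st) = √37.413 = 6.11662

SE(ȳ_st) ≈ 6.12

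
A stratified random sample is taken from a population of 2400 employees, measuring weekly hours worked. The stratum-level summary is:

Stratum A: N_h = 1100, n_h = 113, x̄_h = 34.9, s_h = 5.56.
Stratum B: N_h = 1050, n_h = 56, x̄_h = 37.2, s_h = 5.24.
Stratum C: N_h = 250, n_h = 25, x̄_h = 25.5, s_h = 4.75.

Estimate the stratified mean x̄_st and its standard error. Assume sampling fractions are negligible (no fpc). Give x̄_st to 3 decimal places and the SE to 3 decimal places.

x̄_st ≈ 34.927, SE ≈ 0.401

x̄_st = Σ W_h x̄_h = (1100·34.9 + 1050·37.2 + 250·25.5)/2400 = 34.92708
V̂(x̄_st) = Σ W_h² s_h²/n_h, with W_h = N_h/N and N = 2400:
  stratum A: (1100/2400)²·5.56²/113 = 0.0574691
  stratum B: (1050/2400)²·5.24²/56 = 0.0938492
  stratum C: (250/2400)²·4.75²/25 = 0.00979275
V̂(x̄_st) = 0.161111
SE(x̄_st) = √0.161111 = 0.401386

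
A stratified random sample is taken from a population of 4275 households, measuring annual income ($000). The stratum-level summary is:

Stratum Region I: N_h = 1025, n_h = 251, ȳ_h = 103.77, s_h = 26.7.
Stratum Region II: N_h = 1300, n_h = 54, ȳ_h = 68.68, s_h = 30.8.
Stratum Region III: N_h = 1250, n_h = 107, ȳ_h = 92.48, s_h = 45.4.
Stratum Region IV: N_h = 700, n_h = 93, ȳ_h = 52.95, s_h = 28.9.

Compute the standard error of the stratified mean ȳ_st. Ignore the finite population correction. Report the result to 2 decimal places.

V̂(ȳ_st) = Σ W_h² s_h²/n_h, with W_h = N_h/N and N = 4275:
  stratum Region I: (1025/4275)²·26.7²/251 = 0.163277
  stratum Region II: (1300/4275)²·30.8²/54 = 1.62451
  stratum Region III: (1250/4275)²·45.4²/107 = 1.64693
  stratum Region IV: (700/4275)²·28.9²/93 = 0.240789
V̂(ȳ_st) = 3.67551
SE(ȳ_st) = √3.67551 = 1.91716

SE(ȳ_st) ≈ 1.92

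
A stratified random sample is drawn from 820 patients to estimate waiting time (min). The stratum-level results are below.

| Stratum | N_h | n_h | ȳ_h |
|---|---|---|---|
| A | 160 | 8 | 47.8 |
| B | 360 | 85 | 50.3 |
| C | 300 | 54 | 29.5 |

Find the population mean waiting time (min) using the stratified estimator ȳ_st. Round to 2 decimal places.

ȳ_st ≈ 42.20

N = Σ N_h = 820. Stratum weights W_h = N_h/N.
ȳ_st = (160·47.8 + 360·50.3 + 300·29.5) / 820 = 42.2024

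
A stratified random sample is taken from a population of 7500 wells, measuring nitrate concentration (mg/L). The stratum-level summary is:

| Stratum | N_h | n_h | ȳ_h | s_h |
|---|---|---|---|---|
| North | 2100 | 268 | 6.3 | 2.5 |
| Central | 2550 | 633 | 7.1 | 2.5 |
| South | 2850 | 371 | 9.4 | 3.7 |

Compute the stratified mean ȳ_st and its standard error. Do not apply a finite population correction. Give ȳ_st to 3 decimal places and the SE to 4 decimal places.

ȳ_st ≈ 7.750, SE ≈ 0.0911

ȳ_st = Σ W_h ȳ_h = (2100·6.3 + 2550·7.1 + 2850·9.4)/7500 = 7.75000
V̂(ȳ_st) = Σ W_h² s_h²/n_h, with W_h = N_h/N and N = 7500:
  stratum North: (2100/7500)²·2.5²/268 = 0.00182836
  stratum Central: (2550/7500)²·2.5²/633 = 0.00114139
  stratum South: (2850/7500)²·3.7²/371 = 0.0053284
V̂(ȳ_st) = 0.00829815
SE(ȳ_st) = √0.00829815 = 0.0910942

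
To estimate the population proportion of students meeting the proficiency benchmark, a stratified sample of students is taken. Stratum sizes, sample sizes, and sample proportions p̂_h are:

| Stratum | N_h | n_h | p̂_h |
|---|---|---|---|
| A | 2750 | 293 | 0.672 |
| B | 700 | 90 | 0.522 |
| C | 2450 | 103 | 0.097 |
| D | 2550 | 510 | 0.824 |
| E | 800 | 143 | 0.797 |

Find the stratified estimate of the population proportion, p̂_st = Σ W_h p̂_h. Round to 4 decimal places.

p̂_st ≈ 0.5611

N = 9250; stratum weights W_h = N_h/N.
p̂_st = Σ W_h p̂_h = (2750·0.672 + 700·0.522 + 2450·0.097 + 2550·0.824 + 800·0.797)/9250 = 0.56106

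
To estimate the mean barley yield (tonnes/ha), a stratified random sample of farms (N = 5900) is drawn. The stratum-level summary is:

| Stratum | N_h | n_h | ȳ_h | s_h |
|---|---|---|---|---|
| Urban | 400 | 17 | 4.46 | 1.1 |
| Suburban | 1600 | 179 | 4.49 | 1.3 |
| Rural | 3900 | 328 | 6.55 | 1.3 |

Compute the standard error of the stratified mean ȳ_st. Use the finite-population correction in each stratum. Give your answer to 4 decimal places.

SE(ȳ_st) ≈ 0.0547

V̂(ȳ_st) = Σ W_h² (1 − n_h/N_h) s_h²/n_h, with W_h = N_h/N and N = 5900:
  stratum Urban: (400/5900)²·(1 − 17/400)·1.1²/17 = 0.00031325
  stratum Suburban: (1600/5900)²·(1 − 179/1600)·1.3²/179 = 0.000616657
  stratum Rural: (3900/5900)²·(1 − 328/3900)·1.3²/328 = 0.00206198
V̂(ȳ_st) = 0.00299189
SE(ȳ_st) = √0.00299189 = 0.0546982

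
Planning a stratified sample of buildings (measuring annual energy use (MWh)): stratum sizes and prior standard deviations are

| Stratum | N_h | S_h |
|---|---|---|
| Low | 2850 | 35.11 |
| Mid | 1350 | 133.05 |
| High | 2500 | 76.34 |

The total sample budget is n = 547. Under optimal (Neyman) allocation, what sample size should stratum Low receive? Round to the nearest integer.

Neyman allocation: n_h = n · N_h S_h / Σ N_i S_i, with n = 547.
  stratum Low: N_h·S_h = 2850·35.11 = 100063.50
  stratum Mid: N_h·S_h = 1350·133.05 = 179617.50
  stratum High: N_h·S_h = 2500·76.34 = 190850.00
Σ N_h S_h = 470531.00
n for stratum Low = 547·100063.50/470531.00 = 116.325 → 116

116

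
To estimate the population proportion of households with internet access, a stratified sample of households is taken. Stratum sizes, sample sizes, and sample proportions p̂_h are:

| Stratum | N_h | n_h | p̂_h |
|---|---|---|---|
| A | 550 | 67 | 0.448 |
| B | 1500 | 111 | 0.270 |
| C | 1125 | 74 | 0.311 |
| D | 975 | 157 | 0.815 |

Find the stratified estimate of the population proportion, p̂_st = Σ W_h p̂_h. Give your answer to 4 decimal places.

N = 4150; stratum weights W_h = N_h/N.
p̂_st = Σ W_h p̂_h = (550·0.448 + 1500·0.270 + 1125·0.311 + 975·0.815)/4150 = 0.43275

p̂_st ≈ 0.4327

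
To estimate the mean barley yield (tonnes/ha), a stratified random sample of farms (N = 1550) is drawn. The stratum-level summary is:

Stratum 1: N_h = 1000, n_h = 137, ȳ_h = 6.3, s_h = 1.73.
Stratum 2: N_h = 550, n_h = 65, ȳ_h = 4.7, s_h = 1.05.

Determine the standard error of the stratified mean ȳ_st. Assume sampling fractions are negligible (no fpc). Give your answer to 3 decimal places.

SE(ȳ_st) ≈ 0.106

V̂(ȳ_st) = Σ W_h² s_h²/n_h, with W_h = N_h/N and N = 1550:
  stratum 1: (1000/1550)²·1.73²/137 = 0.00909302
  stratum 2: (550/1550)²·1.05²/65 = 0.00213564
V̂(ȳ_st) = 0.0112287
SE(ȳ_st) = √0.0112287 = 0.105965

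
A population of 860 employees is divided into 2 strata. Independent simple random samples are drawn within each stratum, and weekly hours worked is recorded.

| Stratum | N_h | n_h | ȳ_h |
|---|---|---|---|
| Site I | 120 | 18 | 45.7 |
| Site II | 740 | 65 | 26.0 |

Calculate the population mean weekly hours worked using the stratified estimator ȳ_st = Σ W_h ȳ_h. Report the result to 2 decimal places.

ȳ_st ≈ 28.75

N = Σ N_h = 860. Stratum weights W_h = N_h/N.
ȳ_st = (120·45.7 + 740·26.0) / 860 = 28.7488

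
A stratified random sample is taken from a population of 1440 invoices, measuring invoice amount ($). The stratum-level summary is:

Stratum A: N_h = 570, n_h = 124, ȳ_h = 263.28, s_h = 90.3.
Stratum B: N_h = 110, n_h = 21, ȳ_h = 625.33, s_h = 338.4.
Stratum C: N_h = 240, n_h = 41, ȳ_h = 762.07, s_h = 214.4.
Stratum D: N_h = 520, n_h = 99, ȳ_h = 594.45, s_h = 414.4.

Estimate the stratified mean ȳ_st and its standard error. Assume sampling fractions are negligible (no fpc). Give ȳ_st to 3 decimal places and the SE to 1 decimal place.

ȳ_st = Σ W_h ȳ_h = (570·263.28 + 110·625.33 + 240·762.07 + 520·594.45)/1440 = 493.65743
V̂(ȳ_st) = Σ W_h² s_h²/n_h, with W_h = N_h/N and N = 1440:
  stratum A: (570/1440)²·90.3²/124 = 10.3034
  stratum B: (110/1440)²·338.4²/21 = 31.8201
  stratum C: (240/1440)²·214.4²/41 = 31.1432
  stratum D: (520/1440)²·414.4²/99 = 226.197
V̂(ȳ_st) = 299.463
SE(ȳ_st) = √299.463 = 17.305

ȳ_st ≈ 493.657, SE ≈ 17.3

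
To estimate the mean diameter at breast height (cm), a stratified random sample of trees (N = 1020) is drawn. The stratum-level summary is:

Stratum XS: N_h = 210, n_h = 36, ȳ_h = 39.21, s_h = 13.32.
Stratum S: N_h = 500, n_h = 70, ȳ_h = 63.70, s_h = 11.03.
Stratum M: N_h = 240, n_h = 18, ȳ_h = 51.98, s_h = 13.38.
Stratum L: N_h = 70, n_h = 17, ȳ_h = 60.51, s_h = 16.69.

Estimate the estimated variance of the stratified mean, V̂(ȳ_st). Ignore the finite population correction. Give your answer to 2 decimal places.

V̂(ȳ_st) ≈ 1.25

V̂(ȳ_st) = Σ W_h² s_h²/n_h, with W_h = N_h/N and N = 1020:
  stratum XS: (210/1020)²·13.32²/36 = 0.208903
  stratum S: (500/1020)²·11.03²/70 = 0.417631
  stratum M: (240/1020)²·13.38²/18 = 0.550633
  stratum L: (70/1020)²·16.69²/17 = 0.077172
V̂(ȳ_st) = 1.25434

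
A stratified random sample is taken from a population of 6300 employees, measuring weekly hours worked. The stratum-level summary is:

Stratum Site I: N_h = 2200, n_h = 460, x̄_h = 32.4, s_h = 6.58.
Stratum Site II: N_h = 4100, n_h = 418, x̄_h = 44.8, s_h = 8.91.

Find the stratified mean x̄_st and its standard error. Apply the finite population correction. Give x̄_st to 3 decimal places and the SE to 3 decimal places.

x̄_st = Σ W_h x̄_h = (2200·32.4 + 4100·44.8)/6300 = 40.46984
V̂(x̄_st) = Σ W_h² (1 − n_h/N_h) s_h²/n_h, with W_h = N_h/N and N = 6300:
  stratum Site I: (2200/6300)²·(1 − 460/2200)·6.58²/460 = 0.00907789
  stratum Site II: (4100/6300)²·(1 − 418/4100)·8.91²/418 = 0.072238
V̂(x̄_st) = 0.0813159
SE(x̄_st) = √0.0813159 = 0.285159

x̄_st ≈ 40.470, SE ≈ 0.285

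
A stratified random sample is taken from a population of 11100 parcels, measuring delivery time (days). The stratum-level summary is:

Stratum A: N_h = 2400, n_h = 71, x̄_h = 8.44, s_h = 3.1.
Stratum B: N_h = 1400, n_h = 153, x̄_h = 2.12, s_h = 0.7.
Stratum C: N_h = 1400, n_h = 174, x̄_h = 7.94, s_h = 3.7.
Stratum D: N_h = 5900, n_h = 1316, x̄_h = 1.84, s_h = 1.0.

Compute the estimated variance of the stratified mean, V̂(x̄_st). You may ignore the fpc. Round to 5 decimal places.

V̂(x̄_st) = Σ W_h² s_h²/n_h, with W_h = N_h/N and N = 11100:
  stratum A: (2400/11100)²·3.1²/71 = 0.00632764
  stratum B: (1400/11100)²·0.7²/153 = 5.09465e-05
  stratum C: (1400/11100)²·3.7²/174 = 0.0012516
  stratum D: (5900/11100)²·1.0²/1316 = 0.000214685
V̂(x̄_st) = 0.00784487

V̂(x̄_st) ≈ 0.00784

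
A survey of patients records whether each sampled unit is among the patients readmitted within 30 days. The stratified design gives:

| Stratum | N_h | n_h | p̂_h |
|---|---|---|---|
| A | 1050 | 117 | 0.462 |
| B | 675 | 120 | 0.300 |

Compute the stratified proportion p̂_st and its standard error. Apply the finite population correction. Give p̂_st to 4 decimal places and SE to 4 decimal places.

N = 1725; stratum weights W_h = N_h/N.
p̂_st = Σ W_h p̂_h = (1050·0.462 + 675·0.300)/1725 = 0.39861
V̂(p̂_st) = Σ W_h² (1 − n_h/N_h) p̂_h(1−p̂_h)/(n_h−1):
  stratum A: (1050/1725)²·(1 − 117/1050)·0.462·0.538/116 = 0.000705438
  stratum B: (675/1725)²·(1 − 120/675)·0.300·0.700/119 = 0.000222173
V̂(p̂_st) = 0.000927611; SE = √V̂ = 0.0304567

p̂_st ≈ 0.3986, SE ≈ 0.0305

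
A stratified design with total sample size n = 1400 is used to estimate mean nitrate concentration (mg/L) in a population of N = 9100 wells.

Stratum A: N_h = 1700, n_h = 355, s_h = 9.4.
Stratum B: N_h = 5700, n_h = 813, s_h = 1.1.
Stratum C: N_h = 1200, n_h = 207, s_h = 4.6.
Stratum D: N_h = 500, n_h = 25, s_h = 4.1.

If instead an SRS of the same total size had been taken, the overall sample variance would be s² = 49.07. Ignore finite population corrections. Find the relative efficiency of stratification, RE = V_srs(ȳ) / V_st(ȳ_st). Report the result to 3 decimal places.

V̂(ȳ_st) = Σ W_h² s_h²/n_h, with W_h = N_h/N and N = 9100:
  stratum A: (1700/9100)²·9.4²/355 = 0.00868645
  stratum B: (5700/9100)²·1.1²/813 = 0.000583931
  stratum C: (1200/9100)²·4.6²/207 = 0.00177756
  stratum D: (500/9100)²·4.1²/25 = 0.00202995
V_st = 0.0130779
V_srs = s²/n = 49.07/1400 = 0.03505
Relative efficiency = V_srs / V_st = 0.03505/0.0130779 = 2.6801

RE ≈ 2.680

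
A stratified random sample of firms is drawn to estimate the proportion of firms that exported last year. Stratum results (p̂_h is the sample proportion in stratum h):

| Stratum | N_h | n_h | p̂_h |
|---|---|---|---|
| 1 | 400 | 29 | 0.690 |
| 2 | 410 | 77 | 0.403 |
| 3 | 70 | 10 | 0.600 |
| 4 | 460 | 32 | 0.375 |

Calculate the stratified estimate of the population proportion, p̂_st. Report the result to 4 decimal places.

p̂_st ≈ 0.4894

N = 1340; stratum weights W_h = N_h/N.
p̂_st = Σ W_h p̂_h = (400·0.690 + 410·0.403 + 70·0.600 + 460·0.375)/1340 = 0.48935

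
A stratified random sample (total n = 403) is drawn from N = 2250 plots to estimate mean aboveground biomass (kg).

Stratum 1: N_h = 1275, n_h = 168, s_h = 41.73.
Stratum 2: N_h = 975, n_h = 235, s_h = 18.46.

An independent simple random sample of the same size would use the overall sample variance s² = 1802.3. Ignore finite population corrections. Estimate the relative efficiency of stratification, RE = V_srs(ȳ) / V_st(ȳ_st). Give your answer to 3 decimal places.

V̂(ȳ_st) = Σ W_h² s_h²/n_h, with W_h = N_h/N and N = 2250:
  stratum 1: (1275/2250)²·41.73²/168 = 3.32846
  stratum 2: (975/2250)²·18.46²/235 = 0.272295
V_st = 3.60075
V_srs = s²/n = 1802.3/403 = 4.47221
Relative efficiency = V_srs / V_st = 4.47221/3.60075 = 1.2420

RE ≈ 1.242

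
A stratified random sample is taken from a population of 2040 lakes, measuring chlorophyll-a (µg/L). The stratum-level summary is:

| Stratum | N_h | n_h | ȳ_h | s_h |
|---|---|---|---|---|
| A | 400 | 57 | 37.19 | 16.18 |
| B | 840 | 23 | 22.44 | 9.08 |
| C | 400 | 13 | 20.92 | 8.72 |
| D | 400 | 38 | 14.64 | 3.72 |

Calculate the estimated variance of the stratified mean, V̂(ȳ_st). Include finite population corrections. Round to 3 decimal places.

V̂(ȳ_st) = Σ W_h² (1 − n_h/N_h) s_h²/n_h, with W_h = N_h/N and N = 2040:
  stratum A: (400/2040)²·(1 − 57/400)·16.18²/57 = 0.151417
  stratum B: (840/2040)²·(1 − 23/840)·9.08²/23 = 0.591133
  stratum C: (400/2040)²·(1 − 13/400)·8.72²/13 = 0.217571
  stratum D: (400/2040)²·(1 − 38/400)·3.72²/38 = 0.012671
V̂(ȳ_st) = 0.972792

V̂(ȳ_st) ≈ 0.973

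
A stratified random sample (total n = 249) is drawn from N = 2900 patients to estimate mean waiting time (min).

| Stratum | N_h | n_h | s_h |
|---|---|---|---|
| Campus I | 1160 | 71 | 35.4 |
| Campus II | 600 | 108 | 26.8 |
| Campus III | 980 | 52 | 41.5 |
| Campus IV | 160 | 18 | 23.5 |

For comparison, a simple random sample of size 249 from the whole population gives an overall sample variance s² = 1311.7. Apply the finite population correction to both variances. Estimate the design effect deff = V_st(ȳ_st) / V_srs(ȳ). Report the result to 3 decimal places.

V̂(ȳ_st) = Σ W_h² (1 − n_h/N_h) s_h²/n_h, with W_h = N_h/N and N = 2900:
  stratum Campus I: (1160/2900)²·(1 − 71/1160)·35.4²/71 = 2.65117
  stratum Campus II: (600/2900)²·(1 − 108/600)·26.8²/108 = 0.233435
  stratum Campus III: (980/2900)²·(1 − 52/980)·41.5²/52 = 3.58155
  stratum Campus IV: (160/2900)²·(1 − 18/160)·23.5²/18 = 0.0828849
V_st = 6.54904
V_srs = (1 − 249/2900)·1311.7/249 = 4.81556
deff = V_st / V_srs = 6.54904/4.81556 = 1.3600

deff ≈ 1.360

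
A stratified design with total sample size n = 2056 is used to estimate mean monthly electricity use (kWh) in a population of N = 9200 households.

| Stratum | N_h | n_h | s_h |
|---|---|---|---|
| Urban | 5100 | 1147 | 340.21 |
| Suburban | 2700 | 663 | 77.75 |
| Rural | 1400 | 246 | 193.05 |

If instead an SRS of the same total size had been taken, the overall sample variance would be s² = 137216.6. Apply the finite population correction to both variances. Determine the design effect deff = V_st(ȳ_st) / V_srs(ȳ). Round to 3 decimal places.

V̂(ȳ_st) = Σ W_h² (1 − n_h/N_h) s_h²/n_h, with W_h = N_h/N and N = 9200:
  stratum Urban: (5100/9200)²·(1 − 1147/5100)·340.21²/1147 = 24.0354
  stratum Suburban: (2700/9200)²·(1 − 663/2700)·77.75²/663 = 0.59247
  stratum Rural: (1400/9200)²·(1 − 246/1400)·193.05²/246 = 2.89176
V_st = 27.5197
V_srs = (1 − 2056/9200)·137216.6/2056 = 51.8247
deff = V_st / V_srs = 27.5197/51.8247 = 0.5310

deff ≈ 0.531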